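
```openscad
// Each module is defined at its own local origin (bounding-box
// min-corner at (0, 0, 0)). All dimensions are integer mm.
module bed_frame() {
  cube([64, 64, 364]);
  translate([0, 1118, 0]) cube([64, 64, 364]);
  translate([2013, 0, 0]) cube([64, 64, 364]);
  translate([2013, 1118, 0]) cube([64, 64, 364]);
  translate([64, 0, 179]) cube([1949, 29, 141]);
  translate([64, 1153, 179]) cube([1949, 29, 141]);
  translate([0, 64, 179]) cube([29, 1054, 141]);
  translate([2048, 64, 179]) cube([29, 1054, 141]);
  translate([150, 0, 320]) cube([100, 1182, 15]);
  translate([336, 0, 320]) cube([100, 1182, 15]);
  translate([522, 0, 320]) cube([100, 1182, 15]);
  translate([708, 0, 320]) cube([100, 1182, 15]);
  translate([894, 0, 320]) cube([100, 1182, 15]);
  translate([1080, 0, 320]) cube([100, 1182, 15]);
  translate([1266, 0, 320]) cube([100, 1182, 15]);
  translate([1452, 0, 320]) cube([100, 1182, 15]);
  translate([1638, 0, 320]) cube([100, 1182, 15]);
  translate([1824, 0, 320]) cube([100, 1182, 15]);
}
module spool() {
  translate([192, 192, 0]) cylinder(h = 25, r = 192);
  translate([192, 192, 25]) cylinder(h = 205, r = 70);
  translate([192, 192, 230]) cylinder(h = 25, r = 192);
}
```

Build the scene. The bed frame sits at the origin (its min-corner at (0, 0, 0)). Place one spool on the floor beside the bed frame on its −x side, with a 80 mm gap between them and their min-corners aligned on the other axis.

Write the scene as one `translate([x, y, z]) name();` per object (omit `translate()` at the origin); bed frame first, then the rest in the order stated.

bed_frame();
translate([-464, 0, 0]) spool();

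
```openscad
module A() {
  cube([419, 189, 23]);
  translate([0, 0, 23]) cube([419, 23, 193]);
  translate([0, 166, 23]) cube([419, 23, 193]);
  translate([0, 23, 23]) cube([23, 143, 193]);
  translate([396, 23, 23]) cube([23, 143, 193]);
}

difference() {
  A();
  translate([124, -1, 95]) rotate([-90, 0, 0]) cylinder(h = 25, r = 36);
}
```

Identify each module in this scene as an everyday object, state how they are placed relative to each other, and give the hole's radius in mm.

The subtracted cylinder has r = 36 mm.

A is an open box. The open box has a circular hole through its front wall. The hole's radius is 36 mm.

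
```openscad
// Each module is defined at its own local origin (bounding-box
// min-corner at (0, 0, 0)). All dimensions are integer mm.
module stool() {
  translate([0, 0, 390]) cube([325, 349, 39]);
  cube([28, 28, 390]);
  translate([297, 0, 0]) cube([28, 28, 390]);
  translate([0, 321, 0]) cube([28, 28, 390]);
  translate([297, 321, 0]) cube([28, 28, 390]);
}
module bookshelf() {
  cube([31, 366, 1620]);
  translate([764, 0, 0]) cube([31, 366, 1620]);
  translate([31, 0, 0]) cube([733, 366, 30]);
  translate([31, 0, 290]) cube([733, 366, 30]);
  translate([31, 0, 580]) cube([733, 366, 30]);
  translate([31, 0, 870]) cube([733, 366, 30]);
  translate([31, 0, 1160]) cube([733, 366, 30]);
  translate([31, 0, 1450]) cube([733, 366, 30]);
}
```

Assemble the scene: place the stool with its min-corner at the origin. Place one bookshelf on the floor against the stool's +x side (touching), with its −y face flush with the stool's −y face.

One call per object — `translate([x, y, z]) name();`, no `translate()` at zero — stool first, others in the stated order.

stool();
translate([325, 0, 0]) bookshelf();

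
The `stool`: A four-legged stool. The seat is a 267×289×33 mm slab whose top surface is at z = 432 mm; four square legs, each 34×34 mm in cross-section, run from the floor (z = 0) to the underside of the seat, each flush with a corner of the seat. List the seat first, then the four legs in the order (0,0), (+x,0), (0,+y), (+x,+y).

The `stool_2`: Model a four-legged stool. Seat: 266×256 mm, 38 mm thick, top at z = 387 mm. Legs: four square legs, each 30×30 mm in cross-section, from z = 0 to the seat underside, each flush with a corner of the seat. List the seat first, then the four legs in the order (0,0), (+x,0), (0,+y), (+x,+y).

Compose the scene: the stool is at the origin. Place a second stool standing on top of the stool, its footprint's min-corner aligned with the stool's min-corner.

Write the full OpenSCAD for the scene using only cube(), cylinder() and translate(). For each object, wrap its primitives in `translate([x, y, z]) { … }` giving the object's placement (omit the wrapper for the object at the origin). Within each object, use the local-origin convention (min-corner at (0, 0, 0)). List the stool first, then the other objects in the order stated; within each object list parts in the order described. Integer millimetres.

translate([0, 0, 399]) cube([267, 289, 33]);
cube([34, 34, 399]);
translate([233, 0, 0]) cube([34, 34, 399]);
translate([0, 255, 0]) cube([34, 34, 399]);
translate([233, 255, 0]) cube([34, 34, 399]);
translate([0, 0, 432]) {
  translate([0, 0, 349]) cube([266, 256, 38]);
  cube([30, 30, 349]);
  translate([236, 0, 0]) cube([30, 30, 349]);
  translate([0, 226, 0]) cube([30, 30, 349]);
  translate([236, 226, 0]) cube([30, 30, 349]);
}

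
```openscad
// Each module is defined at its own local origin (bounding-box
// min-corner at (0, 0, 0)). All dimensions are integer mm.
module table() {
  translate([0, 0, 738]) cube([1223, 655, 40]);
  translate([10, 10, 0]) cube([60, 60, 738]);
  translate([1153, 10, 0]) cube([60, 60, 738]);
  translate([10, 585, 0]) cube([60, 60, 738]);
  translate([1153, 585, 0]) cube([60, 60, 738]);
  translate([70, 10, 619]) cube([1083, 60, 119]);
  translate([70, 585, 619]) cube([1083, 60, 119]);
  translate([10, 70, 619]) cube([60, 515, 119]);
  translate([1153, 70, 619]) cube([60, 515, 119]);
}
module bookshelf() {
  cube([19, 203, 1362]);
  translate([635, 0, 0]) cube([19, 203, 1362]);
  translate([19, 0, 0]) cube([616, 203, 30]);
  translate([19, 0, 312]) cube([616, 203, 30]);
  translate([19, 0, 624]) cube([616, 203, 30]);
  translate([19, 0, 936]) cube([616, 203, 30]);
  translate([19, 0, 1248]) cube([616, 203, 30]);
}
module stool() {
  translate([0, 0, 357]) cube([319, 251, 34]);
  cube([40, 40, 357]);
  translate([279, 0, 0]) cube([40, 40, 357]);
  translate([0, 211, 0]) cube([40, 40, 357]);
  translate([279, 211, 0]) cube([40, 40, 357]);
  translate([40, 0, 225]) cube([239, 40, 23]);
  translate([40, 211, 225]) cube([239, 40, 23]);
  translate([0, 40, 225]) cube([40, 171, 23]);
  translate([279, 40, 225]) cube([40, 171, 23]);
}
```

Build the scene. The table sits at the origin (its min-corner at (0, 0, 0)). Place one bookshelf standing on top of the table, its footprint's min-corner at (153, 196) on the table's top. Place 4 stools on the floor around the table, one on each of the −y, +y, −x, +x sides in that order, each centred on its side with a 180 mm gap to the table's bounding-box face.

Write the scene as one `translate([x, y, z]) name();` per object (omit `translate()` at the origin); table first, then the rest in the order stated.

table();
translate([153, 196, 778]) bookshelf();
translate([452, -431, 0]) stool();
translate([452, 835, 0]) stool();
translate([-499, 202, 0]) stool();
translate([1403, 202, 0]) stool();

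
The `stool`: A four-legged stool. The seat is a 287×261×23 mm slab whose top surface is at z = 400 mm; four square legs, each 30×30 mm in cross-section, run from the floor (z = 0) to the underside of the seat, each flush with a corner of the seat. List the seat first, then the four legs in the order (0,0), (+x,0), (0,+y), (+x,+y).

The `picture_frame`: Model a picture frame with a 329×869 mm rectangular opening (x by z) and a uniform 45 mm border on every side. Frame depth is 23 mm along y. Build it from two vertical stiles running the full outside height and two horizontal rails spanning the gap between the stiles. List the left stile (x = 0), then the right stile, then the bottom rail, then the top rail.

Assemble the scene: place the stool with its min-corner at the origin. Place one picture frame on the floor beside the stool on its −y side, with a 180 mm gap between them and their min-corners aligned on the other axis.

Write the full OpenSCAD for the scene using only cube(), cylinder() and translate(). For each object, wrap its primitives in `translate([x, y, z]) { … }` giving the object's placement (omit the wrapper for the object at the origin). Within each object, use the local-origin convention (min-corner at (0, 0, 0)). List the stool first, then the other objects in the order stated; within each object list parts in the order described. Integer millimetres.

translate([0, 0, 377]) cube([287, 261, 23]);
cube([30, 30, 377]);
translate([257, 0, 0]) cube([30, 30, 377]);
translate([0, 231, 0]) cube([30, 30, 377]);
translate([257, 231, 0]) cube([30, 30, 377]);
translate([0, -203, 0]) {
  cube([45, 23, 959]);
  translate([374, 0, 0]) cube([45, 23, 959]);
  translate([45, 0, 0]) cube([329, 23, 45]);
  translate([45, 0, 914]) cube([329, 23, 45]);
}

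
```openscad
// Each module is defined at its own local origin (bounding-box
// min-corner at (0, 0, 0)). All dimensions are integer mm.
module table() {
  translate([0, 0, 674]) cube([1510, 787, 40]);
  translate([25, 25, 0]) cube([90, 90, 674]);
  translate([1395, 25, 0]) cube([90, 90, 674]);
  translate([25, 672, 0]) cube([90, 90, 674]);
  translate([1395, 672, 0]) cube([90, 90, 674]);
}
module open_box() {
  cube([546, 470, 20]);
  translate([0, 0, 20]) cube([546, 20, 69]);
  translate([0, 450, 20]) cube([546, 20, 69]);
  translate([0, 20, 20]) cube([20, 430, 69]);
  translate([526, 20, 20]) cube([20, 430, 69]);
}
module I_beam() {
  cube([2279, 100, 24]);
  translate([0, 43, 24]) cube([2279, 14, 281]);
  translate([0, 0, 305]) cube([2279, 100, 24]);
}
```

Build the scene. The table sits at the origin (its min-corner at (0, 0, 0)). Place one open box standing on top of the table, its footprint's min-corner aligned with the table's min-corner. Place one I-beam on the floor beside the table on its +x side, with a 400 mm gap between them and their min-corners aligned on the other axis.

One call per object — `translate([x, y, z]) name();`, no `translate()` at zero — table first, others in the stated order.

table();
translate([0, 0, 714]) open_box();
translate([1910, 0, 0]) I_beam();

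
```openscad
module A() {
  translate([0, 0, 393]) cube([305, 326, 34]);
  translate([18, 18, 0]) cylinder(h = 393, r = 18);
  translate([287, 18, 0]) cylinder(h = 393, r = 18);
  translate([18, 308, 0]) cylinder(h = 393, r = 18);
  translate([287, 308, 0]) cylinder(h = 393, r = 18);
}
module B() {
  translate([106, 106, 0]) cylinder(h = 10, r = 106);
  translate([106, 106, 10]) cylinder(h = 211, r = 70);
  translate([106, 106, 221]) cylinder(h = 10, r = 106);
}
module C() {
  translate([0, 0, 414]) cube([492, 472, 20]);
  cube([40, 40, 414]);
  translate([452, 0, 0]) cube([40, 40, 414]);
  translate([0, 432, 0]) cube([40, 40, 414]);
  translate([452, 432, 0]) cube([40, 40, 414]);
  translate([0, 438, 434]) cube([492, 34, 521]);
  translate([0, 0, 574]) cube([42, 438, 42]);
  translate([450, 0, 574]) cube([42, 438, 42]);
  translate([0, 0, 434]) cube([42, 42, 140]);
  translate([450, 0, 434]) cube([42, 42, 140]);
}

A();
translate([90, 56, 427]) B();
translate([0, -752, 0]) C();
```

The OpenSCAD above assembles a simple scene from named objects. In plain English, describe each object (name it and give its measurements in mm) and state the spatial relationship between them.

A is a simple wooden stool: a rectangular seat 305 mm (x) by 326 mm (y), 34 mm thick, top face at z = 427 mm, on four round legs, each 36 mm in diameter. The legs rest on z = 0, each leg's axis is inset half a diameter from the nearest pair of seat edges (so the leg's bounding box is flush with the corner).

B is a spool: two coaxial disc flanges of radius 106 mm and thickness 10 mm, joined by a core cylinder of radius 70 mm and height 211 mm. The lower flange rests on z = 0 and the three cylinders share a vertical axis.

C is a chair: 492×472 mm seat, 20 mm thick, top at z = 434 mm, on four 40 mm square corner legs flush with the seat edges. A 34 mm thick backrest slab spans the full seat width, extending 521 mm above the seat top, its back face flush with the seat's +y edge. Two armrests of 42×42 mm section run along each side from the seat's front edge to the front of the backrest, top faces 182 mm above the seat top and outer faces flush with the seat's x-edges; a 42×42 mm post under the front of each armrest stands on the seat at the front corner.

The spool is on top of the stool. The chair is on the floor beside the stool on its −y side.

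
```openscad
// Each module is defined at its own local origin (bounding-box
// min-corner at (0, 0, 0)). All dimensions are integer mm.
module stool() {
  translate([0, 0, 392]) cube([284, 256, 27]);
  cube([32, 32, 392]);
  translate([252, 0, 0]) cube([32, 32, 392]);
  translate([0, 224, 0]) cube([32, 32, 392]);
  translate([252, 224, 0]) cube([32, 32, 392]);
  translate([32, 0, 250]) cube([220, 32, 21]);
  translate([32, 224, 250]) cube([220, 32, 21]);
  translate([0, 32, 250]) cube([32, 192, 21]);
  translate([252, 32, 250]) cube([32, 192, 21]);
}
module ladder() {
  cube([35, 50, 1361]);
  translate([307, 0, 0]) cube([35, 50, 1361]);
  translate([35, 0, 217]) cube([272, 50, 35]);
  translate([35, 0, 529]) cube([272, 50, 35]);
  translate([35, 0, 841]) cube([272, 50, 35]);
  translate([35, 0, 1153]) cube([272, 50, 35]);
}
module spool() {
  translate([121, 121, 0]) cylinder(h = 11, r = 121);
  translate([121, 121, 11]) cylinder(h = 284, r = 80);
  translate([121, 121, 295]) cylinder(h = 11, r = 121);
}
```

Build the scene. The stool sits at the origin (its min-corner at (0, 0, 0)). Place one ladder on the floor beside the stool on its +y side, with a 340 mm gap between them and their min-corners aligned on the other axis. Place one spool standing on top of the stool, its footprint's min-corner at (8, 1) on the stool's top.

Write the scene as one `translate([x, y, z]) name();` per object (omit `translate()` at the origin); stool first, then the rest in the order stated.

stool();
translate([0, 596, 0]) ladder();
translate([8, 1, 419]) spool();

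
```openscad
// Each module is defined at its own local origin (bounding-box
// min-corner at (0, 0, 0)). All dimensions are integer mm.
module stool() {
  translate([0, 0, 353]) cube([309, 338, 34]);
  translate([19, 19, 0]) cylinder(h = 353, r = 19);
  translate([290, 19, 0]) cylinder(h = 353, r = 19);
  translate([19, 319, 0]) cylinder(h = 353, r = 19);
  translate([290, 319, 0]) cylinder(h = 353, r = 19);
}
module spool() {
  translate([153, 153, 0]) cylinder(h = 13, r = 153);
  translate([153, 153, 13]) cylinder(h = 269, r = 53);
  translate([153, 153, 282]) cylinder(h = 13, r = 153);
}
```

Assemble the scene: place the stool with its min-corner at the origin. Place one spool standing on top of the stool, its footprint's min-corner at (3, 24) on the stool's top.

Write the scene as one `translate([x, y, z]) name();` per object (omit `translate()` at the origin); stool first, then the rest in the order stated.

stool();
translate([3, 24, 387]) spool();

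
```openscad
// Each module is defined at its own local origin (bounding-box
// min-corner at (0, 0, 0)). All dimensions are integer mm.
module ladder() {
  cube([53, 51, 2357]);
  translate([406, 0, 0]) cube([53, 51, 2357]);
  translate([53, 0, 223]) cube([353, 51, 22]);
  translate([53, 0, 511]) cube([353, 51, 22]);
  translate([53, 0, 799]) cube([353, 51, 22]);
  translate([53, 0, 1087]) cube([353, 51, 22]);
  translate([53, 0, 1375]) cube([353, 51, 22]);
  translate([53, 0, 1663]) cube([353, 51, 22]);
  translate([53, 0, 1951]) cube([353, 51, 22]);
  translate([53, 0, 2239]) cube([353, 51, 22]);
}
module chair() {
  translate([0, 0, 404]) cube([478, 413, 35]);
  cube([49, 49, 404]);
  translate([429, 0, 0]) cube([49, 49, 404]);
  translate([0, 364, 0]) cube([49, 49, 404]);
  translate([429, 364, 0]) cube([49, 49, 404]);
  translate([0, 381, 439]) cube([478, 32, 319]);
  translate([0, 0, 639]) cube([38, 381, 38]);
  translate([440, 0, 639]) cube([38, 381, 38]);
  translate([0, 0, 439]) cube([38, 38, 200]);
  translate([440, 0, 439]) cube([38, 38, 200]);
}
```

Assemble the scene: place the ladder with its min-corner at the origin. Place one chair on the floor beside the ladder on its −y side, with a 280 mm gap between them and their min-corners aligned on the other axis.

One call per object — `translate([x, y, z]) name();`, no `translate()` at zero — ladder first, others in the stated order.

ladder();
translate([0, -693, 0]) chair();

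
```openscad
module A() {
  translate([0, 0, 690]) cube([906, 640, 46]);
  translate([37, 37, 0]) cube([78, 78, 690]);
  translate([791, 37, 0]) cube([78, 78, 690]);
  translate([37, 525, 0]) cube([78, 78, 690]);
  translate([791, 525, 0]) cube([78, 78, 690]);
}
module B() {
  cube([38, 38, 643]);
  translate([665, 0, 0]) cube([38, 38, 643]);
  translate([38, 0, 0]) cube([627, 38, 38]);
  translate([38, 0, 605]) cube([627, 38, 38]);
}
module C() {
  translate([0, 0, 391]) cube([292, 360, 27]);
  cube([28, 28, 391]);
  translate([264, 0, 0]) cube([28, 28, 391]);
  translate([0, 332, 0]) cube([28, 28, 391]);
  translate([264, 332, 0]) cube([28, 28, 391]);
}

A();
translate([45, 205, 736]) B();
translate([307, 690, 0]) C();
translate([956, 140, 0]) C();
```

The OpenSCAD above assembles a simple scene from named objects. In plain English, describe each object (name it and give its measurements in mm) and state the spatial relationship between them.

A is a table with a 906×640 mm rectangular top, 46 mm thick, top surface at z = 736 mm, supported by four 78×78 mm square legs, each inset 37 mm from the nearest pair of top edges, running from the floor.

B is a rectangular picture frame lying in the x–z plane (depth along y). The opening is 627 mm wide (x) by 567 mm tall (z), surrounded by a border 38 mm wide on all four sides. The frame is 38 mm deep and is made of two full-height vertical stiles with two horizontal rails fitted between them.

C is a four-legged stool. The seat is a 292×360×27 mm slab whose top surface is at z = 418 mm; four square legs, each 28×28 mm in cross-section, run from the floor (z = 0) to the underside of the seat, each flush with a corner of the seat.

The picture frame is on top of the table. Two stools sit around the table at the +y, +x sides.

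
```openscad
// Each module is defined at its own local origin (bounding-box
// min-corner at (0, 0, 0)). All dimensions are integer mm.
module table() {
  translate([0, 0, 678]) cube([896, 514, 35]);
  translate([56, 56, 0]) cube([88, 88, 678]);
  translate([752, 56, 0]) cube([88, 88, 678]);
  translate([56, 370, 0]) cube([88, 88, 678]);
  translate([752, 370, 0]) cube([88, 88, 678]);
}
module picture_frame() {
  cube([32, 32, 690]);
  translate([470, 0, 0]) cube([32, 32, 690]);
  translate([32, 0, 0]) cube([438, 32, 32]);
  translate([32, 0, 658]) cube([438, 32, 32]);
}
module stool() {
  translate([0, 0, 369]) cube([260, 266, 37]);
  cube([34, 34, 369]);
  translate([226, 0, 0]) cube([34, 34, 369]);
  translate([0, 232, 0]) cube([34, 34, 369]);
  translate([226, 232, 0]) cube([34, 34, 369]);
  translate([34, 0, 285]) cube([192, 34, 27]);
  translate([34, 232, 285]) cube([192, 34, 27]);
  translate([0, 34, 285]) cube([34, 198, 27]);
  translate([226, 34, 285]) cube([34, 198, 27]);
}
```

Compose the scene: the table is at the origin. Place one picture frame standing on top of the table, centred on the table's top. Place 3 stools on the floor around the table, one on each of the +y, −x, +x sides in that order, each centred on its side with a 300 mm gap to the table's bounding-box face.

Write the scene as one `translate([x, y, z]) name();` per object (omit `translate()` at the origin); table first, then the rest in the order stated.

table();
translate([197, 241, 713]) picture_frame();
translate([318, 814, 0]) stool();
translate([-560, 124, 0]) stool();
translate([1196, 124, 0]) stool();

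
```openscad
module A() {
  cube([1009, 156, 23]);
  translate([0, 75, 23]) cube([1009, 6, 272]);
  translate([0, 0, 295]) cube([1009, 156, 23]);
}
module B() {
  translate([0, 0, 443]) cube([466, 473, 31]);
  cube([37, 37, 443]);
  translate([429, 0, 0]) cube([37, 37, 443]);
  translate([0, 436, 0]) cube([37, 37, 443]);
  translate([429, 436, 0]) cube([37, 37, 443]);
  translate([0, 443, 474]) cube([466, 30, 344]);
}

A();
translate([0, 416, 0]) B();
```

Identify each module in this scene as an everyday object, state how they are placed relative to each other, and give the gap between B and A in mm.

A is an I-beam. B is a chair. The chair is on the floor beside the I-beam on its +y side. The gap between the chair and the I-beam is 260 mm.

The chair's nearest face is 260 mm from the I-beam's +y face.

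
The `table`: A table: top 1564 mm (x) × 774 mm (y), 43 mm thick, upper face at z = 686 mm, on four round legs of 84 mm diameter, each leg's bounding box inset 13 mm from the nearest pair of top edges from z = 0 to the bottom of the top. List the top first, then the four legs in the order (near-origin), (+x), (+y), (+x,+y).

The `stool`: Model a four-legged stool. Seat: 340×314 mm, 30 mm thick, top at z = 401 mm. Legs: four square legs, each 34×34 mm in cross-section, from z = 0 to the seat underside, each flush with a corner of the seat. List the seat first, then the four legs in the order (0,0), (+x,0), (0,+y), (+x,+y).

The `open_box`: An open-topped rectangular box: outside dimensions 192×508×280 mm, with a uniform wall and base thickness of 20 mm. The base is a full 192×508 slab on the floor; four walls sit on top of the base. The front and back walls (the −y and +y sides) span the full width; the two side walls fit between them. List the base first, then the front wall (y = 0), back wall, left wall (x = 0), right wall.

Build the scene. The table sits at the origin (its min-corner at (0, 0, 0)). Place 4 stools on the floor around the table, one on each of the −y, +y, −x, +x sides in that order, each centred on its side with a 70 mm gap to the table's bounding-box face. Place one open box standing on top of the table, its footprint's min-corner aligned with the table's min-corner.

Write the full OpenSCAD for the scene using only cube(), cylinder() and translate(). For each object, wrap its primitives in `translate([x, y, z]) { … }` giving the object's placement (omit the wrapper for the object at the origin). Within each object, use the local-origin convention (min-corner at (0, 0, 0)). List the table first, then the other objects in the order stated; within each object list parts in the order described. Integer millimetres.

translate([0, 0, 643]) cube([1564, 774, 43]);
translate([55, 55, 0]) cylinder(h = 643, r = 42);
translate([1509, 55, 0]) cylinder(h = 643, r = 42);
translate([55, 719, 0]) cylinder(h = 643, r = 42);
translate([1509, 719, 0]) cylinder(h = 643, r = 42);
translate([612, -384, 0]) {
  translate([0, 0, 371]) cube([340, 314, 30]);
  cube([34, 34, 371]);
  translate([306, 0, 0]) cube([34, 34, 371]);
  translate([0, 280, 0]) cube([34, 34, 371]);
  translate([306, 280, 0]) cube([34, 34, 371]);
}
translate([612, 844, 0]) {
  translate([0, 0, 371]) cube([340, 314, 30]);
  cube([34, 34, 371]);
  translate([306, 0, 0]) cube([34, 34, 371]);
  translate([0, 280, 0]) cube([34, 34, 371]);
  translate([306, 280, 0]) cube([34, 34, 371]);
}
translate([-410, 230, 0]) {
  translate([0, 0, 371]) cube([340, 314, 30]);
  cube([34, 34, 371]);
  translate([306, 0, 0]) cube([34, 34, 371]);
  translate([0, 280, 0]) cube([34, 34, 371]);
  translate([306, 280, 0]) cube([34, 34, 371]);
}
translate([1634, 230, 0]) {
  translate([0, 0, 371]) cube([340, 314, 30]);
  cube([34, 34, 371]);
  translate([306, 0, 0]) cube([34, 34, 371]);
  translate([0, 280, 0]) cube([34, 34, 371]);
  translate([306, 280, 0]) cube([34, 34, 371]);
}
translate([0, 0, 686]) {
  cube([192, 508, 20]);
  translate([0, 0, 20]) cube([192, 20, 260]);
  translate([0, 488, 20]) cube([192, 20, 260]);
  translate([0, 20, 20]) cube([20, 468, 260]);
  translate([172, 20, 20]) cube([20, 468, 260]);
}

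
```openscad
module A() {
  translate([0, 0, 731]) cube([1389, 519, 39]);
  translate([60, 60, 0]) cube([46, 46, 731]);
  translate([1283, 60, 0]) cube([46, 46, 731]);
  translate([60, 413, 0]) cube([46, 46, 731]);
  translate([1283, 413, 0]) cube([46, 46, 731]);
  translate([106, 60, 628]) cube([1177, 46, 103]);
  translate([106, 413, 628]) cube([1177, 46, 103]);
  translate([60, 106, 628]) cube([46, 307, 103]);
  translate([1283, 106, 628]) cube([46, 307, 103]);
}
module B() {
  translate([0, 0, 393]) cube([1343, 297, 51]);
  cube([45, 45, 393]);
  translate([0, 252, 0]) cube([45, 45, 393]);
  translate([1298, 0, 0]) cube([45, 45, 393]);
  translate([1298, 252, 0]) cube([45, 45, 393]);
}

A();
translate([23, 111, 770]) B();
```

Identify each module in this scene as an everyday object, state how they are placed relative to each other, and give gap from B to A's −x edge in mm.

A is a table. B is a bench. The bench is on top of the table, centred. The gap from the bench to the table's −x edge is 23 mm.

The bench's min-x is at 23; the table's min-x is 0; gap = 23 mm.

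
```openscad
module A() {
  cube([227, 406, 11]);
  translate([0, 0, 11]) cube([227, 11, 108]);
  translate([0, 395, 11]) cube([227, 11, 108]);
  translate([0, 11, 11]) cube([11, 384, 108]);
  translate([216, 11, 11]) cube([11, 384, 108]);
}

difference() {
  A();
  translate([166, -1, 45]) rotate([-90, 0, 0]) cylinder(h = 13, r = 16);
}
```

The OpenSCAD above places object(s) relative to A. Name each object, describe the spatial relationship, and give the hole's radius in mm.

The subtracted cylinder has r = 16 mm.

A is an open box. The open box has a circular hole through its front wall. The hole's radius is 16 mm.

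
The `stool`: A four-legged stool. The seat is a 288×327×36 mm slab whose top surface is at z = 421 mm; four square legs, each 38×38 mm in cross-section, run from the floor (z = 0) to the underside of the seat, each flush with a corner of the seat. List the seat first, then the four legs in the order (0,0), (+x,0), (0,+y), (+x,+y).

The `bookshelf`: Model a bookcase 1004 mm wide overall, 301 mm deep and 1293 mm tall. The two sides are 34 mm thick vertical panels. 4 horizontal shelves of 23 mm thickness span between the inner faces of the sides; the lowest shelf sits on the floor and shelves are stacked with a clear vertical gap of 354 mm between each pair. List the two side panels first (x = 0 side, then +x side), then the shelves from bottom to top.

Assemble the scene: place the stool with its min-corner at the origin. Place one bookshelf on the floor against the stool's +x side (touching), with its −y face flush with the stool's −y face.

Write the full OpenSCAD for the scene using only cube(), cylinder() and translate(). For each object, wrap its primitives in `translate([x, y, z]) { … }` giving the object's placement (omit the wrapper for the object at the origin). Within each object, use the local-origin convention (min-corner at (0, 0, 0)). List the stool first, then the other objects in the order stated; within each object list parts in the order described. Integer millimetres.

translate([0, 0, 385]) cube([288, 327, 36]);
cube([38, 38, 385]);
translate([250, 0, 0]) cube([38, 38, 385]);
translate([0, 289, 0]) cube([38, 38, 385]);
translate([250, 289, 0]) cube([38, 38, 385]);
translate([288, 0, 0]) {
  cube([34, 301, 1293]);
  translate([970, 0, 0]) cube([34, 301, 1293]);
  translate([34, 0, 0]) cube([936, 301, 23]);
  translate([34, 0, 377]) cube([936, 301, 23]);
  translate([34, 0, 754]) cube([936, 301, 23]);
  translate([34, 0, 1131]) cube([936, 301, 23]);
}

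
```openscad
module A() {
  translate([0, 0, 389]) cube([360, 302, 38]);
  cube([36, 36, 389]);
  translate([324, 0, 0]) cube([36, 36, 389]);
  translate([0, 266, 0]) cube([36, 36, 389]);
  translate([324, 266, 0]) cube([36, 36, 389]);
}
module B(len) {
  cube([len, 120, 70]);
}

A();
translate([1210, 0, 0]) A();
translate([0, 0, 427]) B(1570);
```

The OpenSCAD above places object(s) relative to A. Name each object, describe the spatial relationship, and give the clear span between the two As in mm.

Second stool starts at x = 1210; first ends at x = 360; clear span = 1210 − 360 = 850 mm.

A is a stool. B is a beam. A beam spans the tops of two stools. The clear span between the two stools is 850 mm.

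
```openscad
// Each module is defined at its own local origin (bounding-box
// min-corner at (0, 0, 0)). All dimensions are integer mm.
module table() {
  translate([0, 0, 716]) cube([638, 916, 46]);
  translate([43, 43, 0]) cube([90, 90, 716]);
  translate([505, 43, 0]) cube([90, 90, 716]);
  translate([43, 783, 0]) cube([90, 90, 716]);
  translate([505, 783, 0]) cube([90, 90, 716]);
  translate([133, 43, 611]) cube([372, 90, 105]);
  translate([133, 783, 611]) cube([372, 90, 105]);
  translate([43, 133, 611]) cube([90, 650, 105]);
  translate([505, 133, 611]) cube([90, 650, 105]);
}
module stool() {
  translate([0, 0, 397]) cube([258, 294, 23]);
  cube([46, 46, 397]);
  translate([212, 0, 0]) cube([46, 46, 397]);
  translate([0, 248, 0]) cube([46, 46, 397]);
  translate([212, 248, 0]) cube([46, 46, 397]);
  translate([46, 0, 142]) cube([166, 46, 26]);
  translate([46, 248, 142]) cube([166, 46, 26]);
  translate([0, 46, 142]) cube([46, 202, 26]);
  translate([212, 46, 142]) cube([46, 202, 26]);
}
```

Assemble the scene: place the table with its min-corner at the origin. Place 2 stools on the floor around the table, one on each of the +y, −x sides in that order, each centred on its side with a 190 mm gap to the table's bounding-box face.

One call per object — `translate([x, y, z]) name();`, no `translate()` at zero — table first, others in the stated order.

table();
translate([190, 1106, 0]) stool();
translate([-448, 311, 0]) stool();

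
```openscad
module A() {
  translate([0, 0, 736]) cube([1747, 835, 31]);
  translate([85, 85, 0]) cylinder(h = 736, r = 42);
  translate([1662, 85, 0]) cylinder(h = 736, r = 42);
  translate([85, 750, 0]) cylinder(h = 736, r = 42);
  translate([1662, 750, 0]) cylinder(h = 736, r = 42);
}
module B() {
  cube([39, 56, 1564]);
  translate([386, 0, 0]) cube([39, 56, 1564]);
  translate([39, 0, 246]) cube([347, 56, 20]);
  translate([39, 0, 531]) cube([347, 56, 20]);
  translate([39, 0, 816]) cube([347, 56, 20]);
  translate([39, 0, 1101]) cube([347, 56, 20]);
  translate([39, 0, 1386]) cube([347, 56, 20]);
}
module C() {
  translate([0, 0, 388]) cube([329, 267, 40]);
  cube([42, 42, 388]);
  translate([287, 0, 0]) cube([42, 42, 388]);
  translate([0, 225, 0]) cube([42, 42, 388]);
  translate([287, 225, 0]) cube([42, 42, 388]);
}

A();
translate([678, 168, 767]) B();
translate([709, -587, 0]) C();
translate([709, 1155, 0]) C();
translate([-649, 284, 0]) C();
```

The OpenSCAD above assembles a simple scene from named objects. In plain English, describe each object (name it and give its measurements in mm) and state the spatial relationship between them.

A is a table: top 1747 mm (x) × 835 mm (y), 31 mm thick, upper face at z = 767 mm, on four round legs of 84 mm diameter, each leg's bounding box inset 43 mm from the nearest pair of top edges, running from z = 0 to the bottom of the top.

B is a wooden ladder with two side rails of 39×56 mm section and 1564 mm height, set 425 mm apart overall. Between them run 5 rectangular rungs (56 mm deep, 20 mm thick), front faces flush with the rails' −y face. The bottom of the first rung is 246 mm above the floor and each subsequent rung is 285 mm higher than the one below.

C is a four-legged stool. The seat is 329×267 mm, 40 mm thick, top at z = 428 mm. It stands on four square legs, each 42×42 mm in cross-section, from z = 0 to the seat underside, each flush with a corner of the seat.

The ladder is on top of the table. Three stools sit around the table at the −y, +y, −x sides.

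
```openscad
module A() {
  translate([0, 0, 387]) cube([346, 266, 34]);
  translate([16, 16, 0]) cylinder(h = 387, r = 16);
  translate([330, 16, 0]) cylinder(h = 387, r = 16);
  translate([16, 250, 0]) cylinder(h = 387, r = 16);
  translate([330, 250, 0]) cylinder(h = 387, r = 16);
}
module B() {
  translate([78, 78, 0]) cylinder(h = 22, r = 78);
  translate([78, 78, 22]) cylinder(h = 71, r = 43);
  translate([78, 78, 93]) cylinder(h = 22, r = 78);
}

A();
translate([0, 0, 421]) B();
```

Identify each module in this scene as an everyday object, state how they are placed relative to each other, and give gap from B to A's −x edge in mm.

A is a stool. B is a spool. The spool is on top of the stool. The gap from the spool to the stool's −x edge is 0 mm.

The spool's min-x is at 0; the stool's min-x is 0; gap = 0 mm.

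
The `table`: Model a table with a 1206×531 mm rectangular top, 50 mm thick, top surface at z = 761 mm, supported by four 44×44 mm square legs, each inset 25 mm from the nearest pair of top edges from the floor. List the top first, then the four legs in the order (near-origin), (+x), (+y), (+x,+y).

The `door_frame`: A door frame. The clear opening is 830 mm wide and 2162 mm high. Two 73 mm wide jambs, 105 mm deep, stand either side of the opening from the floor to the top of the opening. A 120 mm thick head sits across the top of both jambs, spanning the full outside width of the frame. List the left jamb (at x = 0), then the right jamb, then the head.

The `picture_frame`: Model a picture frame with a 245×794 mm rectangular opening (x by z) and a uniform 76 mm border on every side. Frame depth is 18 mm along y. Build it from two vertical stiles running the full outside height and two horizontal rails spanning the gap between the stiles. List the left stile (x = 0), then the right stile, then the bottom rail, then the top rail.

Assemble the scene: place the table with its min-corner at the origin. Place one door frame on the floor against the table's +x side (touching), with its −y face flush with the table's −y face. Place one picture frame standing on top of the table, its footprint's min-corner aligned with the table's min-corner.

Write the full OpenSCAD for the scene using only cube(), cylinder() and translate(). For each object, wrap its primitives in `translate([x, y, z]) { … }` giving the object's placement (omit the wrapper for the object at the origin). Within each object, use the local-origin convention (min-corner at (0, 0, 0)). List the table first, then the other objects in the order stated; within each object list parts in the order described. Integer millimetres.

translate([0, 0, 711]) cube([1206, 531, 50]);
translate([25, 25, 0]) cube([44, 44, 711]);
translate([1137, 25, 0]) cube([44, 44, 711]);
translate([25, 462, 0]) cube([44, 44, 711]);
translate([1137, 462, 0]) cube([44, 44, 711]);
translate([1206, 0, 0]) {
  cube([73, 105, 2162]);
  translate([903, 0, 0]) cube([73, 105, 2162]);
  translate([0, 0, 2162]) cube([976, 105, 120]);
}
translate([0, 0, 761]) {
  cube([76, 18, 946]);
  translate([321, 0, 0]) cube([76, 18, 946]);
  translate([76, 0, 0]) cube([245, 18, 76]);
  translate([76, 0, 870]) cube([245, 18, 76]);
}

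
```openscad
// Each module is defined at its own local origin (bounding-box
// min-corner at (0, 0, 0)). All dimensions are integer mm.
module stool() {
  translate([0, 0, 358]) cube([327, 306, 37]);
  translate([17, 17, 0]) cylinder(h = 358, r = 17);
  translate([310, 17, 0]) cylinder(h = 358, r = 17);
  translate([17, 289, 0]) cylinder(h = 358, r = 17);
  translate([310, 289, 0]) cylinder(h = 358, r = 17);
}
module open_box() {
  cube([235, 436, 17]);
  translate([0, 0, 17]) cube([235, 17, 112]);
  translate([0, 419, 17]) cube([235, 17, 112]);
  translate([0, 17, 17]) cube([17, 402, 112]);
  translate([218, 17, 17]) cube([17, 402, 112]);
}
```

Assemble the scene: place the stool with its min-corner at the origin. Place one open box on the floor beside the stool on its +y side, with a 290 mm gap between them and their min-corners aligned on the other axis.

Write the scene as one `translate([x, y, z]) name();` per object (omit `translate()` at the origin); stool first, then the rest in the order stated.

stool();
translate([0, 596, 0]) open_box();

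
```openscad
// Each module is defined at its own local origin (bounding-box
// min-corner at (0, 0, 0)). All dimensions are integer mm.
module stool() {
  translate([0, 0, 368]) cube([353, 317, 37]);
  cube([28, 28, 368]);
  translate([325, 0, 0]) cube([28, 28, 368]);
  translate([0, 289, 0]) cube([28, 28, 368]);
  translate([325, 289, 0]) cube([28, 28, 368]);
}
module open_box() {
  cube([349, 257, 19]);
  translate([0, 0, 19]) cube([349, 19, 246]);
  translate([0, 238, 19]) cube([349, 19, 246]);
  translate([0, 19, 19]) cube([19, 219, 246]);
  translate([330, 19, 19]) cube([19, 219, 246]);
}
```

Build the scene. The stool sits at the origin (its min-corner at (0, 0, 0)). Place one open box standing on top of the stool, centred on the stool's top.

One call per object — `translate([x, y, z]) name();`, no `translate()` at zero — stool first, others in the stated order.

stool();
translate([2, 30, 405]) open_box();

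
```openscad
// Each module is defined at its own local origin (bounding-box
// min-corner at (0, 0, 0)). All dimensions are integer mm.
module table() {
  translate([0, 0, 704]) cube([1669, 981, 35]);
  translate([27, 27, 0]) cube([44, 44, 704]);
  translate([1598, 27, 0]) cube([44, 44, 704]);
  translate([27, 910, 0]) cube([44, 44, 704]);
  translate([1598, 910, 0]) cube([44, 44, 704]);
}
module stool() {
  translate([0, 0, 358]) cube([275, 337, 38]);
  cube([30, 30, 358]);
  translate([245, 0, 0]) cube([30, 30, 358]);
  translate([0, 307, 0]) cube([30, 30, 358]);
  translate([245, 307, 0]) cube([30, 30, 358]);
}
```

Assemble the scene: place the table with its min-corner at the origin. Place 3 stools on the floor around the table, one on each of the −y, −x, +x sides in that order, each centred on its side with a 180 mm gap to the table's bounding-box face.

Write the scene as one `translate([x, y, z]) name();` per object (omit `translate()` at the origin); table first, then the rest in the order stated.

table();
translate([697, -517, 0]) stool();
translate([-455, 322, 0]) stool();
translate([1849, 322, 0]) stool();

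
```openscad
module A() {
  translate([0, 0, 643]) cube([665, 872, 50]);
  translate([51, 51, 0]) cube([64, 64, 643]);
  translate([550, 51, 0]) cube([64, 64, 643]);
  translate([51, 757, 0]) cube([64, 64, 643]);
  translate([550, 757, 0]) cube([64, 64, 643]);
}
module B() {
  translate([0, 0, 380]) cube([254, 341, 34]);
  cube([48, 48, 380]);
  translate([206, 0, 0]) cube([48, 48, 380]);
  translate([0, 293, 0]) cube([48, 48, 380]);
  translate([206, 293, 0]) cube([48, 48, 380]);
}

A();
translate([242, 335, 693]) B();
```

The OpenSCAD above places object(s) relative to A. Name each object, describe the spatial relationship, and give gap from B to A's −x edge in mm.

A is a table. B is a stool. The stool is on top of the table. The gap from the stool to the table's −x edge is 242 mm.

The stool's min-x is at 242; the table's min-x is 0; gap = 242 mm.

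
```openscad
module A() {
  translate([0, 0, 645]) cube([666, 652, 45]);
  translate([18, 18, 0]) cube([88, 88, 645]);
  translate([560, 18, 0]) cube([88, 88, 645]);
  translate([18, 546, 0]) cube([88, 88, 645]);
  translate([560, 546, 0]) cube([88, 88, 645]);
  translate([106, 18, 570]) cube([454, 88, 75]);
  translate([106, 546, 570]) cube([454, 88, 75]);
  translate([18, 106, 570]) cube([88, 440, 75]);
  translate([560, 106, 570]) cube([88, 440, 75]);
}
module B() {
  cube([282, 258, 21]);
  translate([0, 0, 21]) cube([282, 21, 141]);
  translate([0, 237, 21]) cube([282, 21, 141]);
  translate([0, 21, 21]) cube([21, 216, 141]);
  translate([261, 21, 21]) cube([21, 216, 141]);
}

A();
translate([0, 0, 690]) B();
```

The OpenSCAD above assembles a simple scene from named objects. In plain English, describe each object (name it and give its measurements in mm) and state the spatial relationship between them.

A is a table: top 666 mm (x) × 652 mm (y), 45 mm thick, upper face at z = 690 mm, on four 88×88 mm square legs, each inset 18 mm from the nearest pair of top edges, running from z = 0 to the bottom of the top. Four apron rails, 88 mm thick and 75 mm tall, run between adjacent legs with their top edges flush with the underside of the top and their outer faces flush with the legs' outer faces.

B is an open storage box with external size 282×258×162 mm and wall thickness 21 mm (the base is also 21 mm thick). The base covers the whole footprint; the four walls stand on the base, with the y-facing walls full-width and the x-facing walls fitting between their inner faces.

The open box is on top of the table.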